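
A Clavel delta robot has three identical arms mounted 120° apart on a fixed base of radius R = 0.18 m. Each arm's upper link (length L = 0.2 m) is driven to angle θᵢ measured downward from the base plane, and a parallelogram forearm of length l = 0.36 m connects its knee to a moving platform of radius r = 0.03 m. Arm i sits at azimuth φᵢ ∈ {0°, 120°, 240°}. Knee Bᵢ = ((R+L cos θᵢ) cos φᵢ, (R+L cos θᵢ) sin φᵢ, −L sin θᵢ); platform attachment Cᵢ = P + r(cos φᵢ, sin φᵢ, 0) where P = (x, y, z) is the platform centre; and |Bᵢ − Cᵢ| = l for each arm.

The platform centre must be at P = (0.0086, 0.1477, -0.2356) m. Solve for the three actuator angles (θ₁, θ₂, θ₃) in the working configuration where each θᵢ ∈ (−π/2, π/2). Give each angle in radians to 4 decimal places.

θ₁ = 0.6108, θ₂ = -0.1748, θ₃ = 1.2218

rotate P by −φ1: (0.0086, 0.1477, -0.2356)
  A=0.1414, B=-0.2356, C=(l²−L²−A²−y'²−z²)/(2L)=-0.0193
  θ1 = atan2(B,A) + arccos(C/0.2748) = 0.6108
rotate P by −φ2: (0.1236, -0.0813, -0.2356)
  A cos θ + B sin θ = C:  0.0264·cos θ + -0.2356·sin θ = 0.0670
  γ=atan2(-0.2356,0.0264)=-1.4593;  ψ=arccos(0.2825)=1.2844;  θ2=γ+ψ≈-0.1748
φ3=240.0° → target in arm frame (-0.1322, -0.0664)
  A=0.2822, B=-0.2356, C=(l²−L²−A²−y'²−z²)/(2L)=-0.1249
  √(A²+B²)=0.3676;  θ3 = -0.6956+1.9174 ≈ 1.2218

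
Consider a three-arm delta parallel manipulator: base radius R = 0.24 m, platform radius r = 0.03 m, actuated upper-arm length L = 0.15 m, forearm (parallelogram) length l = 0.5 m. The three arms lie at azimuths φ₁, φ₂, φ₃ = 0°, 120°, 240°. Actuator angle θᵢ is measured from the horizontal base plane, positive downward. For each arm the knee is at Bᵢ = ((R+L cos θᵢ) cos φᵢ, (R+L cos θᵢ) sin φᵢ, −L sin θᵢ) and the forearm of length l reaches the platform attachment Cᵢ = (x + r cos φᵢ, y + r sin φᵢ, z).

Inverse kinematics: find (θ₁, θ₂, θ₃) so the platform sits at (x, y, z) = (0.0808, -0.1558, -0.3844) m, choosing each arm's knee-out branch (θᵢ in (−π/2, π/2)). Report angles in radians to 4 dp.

arm 1 (φ=0.0°): x'=0.0808, y'=-0.1558
  e−x'=0.1292;  (l²−L²−(e−x')²−y'²−z²)/2L = 0.1292
  √(A²+B²)=0.4055;  θ1 = -1.2466+1.2465 ≈ -0.0001
rotate P by −φ2: (-0.1753, 0.0079, -0.3844)
  A=0.3853, B=-0.3844, C=(l²−L²−A²−y'²−z²)/(2L)=-0.2293
  √(A²+B²)=0.5443;  θ2 = -0.7842+2.0058 ≈ 1.2216
rotate P by −φ3: (0.0945, 0.1479, -0.3844)
  e−x'=0.1155;  (l²−L²−(e−x')²−y'²−z²)/2L = 0.1485
  √(A²+B²)=0.4014;  θ3 = -1.2790+1.1919 ≈ -0.0870

θ₁ = -0.0001, θ₂ = 1.2216, θ₃ = -0.0870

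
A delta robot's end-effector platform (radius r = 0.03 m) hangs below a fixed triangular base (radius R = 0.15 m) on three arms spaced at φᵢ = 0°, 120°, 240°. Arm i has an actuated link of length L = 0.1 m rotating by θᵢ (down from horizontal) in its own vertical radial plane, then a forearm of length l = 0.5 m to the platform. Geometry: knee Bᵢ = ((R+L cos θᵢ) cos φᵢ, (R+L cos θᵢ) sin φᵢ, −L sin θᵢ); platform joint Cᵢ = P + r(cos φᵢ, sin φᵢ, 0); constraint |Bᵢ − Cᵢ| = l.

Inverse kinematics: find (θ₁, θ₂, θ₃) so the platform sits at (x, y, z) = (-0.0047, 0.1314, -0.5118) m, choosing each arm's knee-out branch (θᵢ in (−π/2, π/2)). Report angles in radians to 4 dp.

arm 1 (φ=0.0°): x'=-0.0047, y'=0.1314
  A cos θ + B sin θ = C:  0.1247·cos θ + -0.5118·sin θ = -0.2738
  γ=atan2(-0.5118,0.1247)=-1.3318;  ψ=arccos(-0.5197)=2.1173;  θ1=γ+ψ≈0.7855
arm 2 (φ=120.0°): x'=0.1161, y'=-0.0616
  A=0.0039, B=-0.5118, C=(l²−L²−A²−y'²−z²)/(2L)=-0.1288
  θ2 = atan2(B,A) + arccos(C/0.5118) = 0.2618
arm 3 (φ=240.0°): x'=-0.1114, y'=-0.0698
  A cos θ + B sin θ = C:  0.2314·cos θ + -0.5118·sin θ = -0.4019
  √(A²+B²)=0.5617;  θ3 = -1.1461+2.3681 ≈ 1.2220

θ₁ = 0.7855, θ₂ = 0.2618, θ₃ = 1.2220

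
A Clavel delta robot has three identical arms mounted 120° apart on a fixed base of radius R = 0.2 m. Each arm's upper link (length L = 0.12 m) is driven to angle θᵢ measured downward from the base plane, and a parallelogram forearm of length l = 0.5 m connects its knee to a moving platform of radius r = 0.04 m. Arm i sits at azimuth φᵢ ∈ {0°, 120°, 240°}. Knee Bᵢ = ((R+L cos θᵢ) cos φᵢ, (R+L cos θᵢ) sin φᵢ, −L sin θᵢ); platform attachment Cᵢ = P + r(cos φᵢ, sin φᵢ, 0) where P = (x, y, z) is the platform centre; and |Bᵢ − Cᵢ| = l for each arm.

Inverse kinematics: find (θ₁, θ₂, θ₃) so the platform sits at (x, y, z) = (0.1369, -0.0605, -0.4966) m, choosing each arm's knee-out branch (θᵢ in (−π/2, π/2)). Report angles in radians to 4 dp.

θ₁ = 0.1743, θ₂ = 1.3091, θ₃ = 0.8728

arm 1 (φ=0.0°): x'=0.1369, y'=-0.0605
  A=0.0231, B=-0.4966, C=(l²−L²−A²−y'²−z²)/(2L)=-0.0634
  γ=atan2(-0.4966,0.0231)=-1.5243;  ψ=arccos(-0.1274)=1.6986;  θ1=γ+ψ≈0.1743
arm 2 (φ=120.0°): x'=-0.1208, y'=-0.0883
  A cos θ + B sin θ = C:  0.2808·cos θ + -0.4966·sin θ = -0.4070
  √(A²+B²)=0.5705;  θ2 = -1.0561+2.3652 ≈ 1.3091
arm 3 (φ=240.0°): x'=-0.0161, y'=0.1488
  e−x'=0.1761;  (l²−L²−(e−x')²−y'²−z²)/2L = -0.2673
  θ3 = atan2(B,A) + arccos(C/0.5269) = 0.8728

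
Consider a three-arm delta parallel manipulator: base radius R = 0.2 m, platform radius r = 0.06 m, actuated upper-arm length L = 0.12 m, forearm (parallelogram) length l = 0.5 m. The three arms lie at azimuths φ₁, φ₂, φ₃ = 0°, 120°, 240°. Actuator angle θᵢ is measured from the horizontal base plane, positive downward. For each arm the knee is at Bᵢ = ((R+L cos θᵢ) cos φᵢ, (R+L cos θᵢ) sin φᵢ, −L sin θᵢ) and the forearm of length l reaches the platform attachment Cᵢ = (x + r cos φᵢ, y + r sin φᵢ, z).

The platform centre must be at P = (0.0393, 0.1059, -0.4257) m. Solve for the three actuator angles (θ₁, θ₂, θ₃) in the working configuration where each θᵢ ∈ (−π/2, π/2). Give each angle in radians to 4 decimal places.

rotate P by −φ1: (0.0393, 0.1059, -0.4257)
  A=0.1007, B=-0.4257, C=(l²−L²−A²−y'²−z²)/(2L)=0.1376
  θ1 = atan2(B,A) + arccos(C/0.4374) = -0.0877
φ2=120.0° → target in arm frame (0.0721, -0.0870)
  A cos θ + B sin θ = C:  0.0679·cos θ + -0.4257·sin θ = 0.1758
  θ2 = atan2(B,A) + arccos(C/0.4311) = -0.2619
arm 3 (φ=240.0°): x'=-0.1114, y'=-0.0189
  A cos θ + B sin θ = C:  0.2514·cos θ + -0.4257·sin θ = -0.0382
  θ3 = atan2(B,A) + arccos(C/0.4944) = 0.6107

θ₁ = -0.0877, θ₂ = -0.2619, θ₃ = 0.6107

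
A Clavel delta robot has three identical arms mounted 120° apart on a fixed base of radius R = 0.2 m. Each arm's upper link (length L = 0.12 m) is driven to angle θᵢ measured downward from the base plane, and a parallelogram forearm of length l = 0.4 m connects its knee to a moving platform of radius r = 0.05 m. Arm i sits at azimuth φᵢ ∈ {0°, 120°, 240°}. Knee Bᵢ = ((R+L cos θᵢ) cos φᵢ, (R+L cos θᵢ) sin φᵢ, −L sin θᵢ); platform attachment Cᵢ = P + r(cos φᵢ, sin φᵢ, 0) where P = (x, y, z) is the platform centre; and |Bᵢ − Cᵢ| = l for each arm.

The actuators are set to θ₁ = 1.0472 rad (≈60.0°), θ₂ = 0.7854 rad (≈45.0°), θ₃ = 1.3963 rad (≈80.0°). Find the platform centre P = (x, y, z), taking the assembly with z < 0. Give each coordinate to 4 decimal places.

O1 = (0.2100·cos0.0°, 0.2100·sin0.0°, -0.1039) = (0.2100, 0.0000, -0.1039)
O2 = (0.2349·cos120.0°, 0.2349·sin120.0°, -0.0849) = (-0.1174, 0.2034, -0.0849)
O3 = (0.1708·cos240.0°, 0.1708·sin240.0°, -0.1182) = (-0.0854, -0.1479, -0.1182)
subtract pairs → two planes through P
plane₁₂: -0.6549x+0.4068y+0.0381z = 0.0075
Cramer: x(z) = 0.0059-0.0007z;  y(z) = 0.0279-0.0949z
into |P−O₁|² = l²: 1.0090z² + 0.2028z + -0.1068 = 0;  Δ = 0.4721;  z = -0.4410 or 0.2400 → z<0 root = -0.4410
x = 0.0062, y = 0.0697

(0.0062, 0.0697, -0.4410)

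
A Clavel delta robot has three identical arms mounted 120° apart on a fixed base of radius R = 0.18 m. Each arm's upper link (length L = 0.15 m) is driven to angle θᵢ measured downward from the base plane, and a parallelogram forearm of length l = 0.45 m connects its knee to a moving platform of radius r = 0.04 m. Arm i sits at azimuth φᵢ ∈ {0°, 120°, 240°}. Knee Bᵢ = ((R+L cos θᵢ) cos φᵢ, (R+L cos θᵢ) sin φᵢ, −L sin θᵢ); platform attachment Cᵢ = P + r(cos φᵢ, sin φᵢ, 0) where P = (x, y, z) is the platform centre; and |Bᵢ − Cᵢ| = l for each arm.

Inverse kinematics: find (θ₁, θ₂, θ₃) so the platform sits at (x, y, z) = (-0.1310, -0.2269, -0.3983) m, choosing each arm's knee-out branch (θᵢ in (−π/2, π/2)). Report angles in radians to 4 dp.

rotate P by −φ1: (-0.1310, -0.2269, -0.3983)
  e−x'=0.2710;  (l²−L²−(e−x')²−y'²−z²)/2L = -0.3452
  √(A²+B²)=0.4818;  θ1 = -0.9734+2.3697 ≈ 1.3964
φ2=120.0° → target in arm frame (-0.1310, 0.2269)
  A cos θ + B sin θ = C:  0.2710·cos θ + -0.3983·sin θ = -0.3452
  γ=atan2(-0.3983,0.2710)=-0.9733;  ψ=arccos(-0.7166)=2.3697;  θ2=γ+ψ≈1.3964
arm 3 (φ=240.0°): x'=0.2620, y'=0.0000
  e−x'=-0.1220;  (l²−L²−(e−x')²−y'²−z²)/2L = 0.0216
  γ=atan2(-0.3983,-0.1220)=-1.8680;  ψ=arccos(0.0518)=1.5190;  θ3=γ+ψ≈-0.3490

θ₁ = 1.3964, θ₂ = 1.3964, θ₃ = -0.3490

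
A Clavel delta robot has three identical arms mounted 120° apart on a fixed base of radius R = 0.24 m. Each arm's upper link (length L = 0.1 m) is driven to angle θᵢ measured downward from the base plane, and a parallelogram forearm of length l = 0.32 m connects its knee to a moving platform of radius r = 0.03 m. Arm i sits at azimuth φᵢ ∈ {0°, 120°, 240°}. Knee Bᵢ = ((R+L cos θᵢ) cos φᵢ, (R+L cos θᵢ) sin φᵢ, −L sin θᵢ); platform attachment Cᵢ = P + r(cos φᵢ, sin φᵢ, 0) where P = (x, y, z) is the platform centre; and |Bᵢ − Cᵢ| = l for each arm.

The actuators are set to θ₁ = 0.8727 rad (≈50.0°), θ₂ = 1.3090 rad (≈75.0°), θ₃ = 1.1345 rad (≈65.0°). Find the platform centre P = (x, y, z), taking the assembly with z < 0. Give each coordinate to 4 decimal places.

(0.0283, -0.0126, -0.2809)

φ1=0.0°: virtual centre (0.2743, 0.0000, -0.0766), radius l
arm 2 at φ=120.0°: e+L cos θ2 = 0.2359;  S2 = (-0.1179, 0.2043, -0.0966)
S3 = (0.2523·cos240.0°, 0.2523·sin240.0°, -0.0906) = (-0.1261, -0.2185, -0.0906)
subtract pairs → two planes through P
[-0.7844 0.4086 -0.0400]·P = -0.0161;  [-0.8008 -0.4369 -0.0281]·P = -0.0092
det = 0.6699;  x = 0.0162+-0.0432z,  y = -0.0084+0.0149z
sphere 1 gives Az²+Bz+C=0 with A=1.0021, B=0.1753, C=-0.0298;  B²−4AC=0.1503;  roots -0.2809, 0.1060;  negative root z = -0.2809
x = 0.0283, y = -0.0126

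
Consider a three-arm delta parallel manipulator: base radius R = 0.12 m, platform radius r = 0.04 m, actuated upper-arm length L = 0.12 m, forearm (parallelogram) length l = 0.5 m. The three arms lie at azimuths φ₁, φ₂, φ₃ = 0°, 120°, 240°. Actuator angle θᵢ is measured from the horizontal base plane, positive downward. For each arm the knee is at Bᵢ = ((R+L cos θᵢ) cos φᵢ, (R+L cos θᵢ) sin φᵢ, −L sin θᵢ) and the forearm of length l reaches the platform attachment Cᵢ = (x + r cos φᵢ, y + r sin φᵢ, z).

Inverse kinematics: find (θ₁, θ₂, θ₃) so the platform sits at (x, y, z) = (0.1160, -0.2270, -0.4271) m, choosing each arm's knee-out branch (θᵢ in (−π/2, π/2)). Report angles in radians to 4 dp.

φ1=0.0° → target in arm frame (0.1160, -0.2270)
  e−x'=-0.0360;  (l²−L²−(e−x')²−y'²−z²)/2L = 0.0015
  θ1 = atan2(B,A) + arccos(C/0.4286) = -0.0876
φ2=120.0° → target in arm frame (-0.2546, 0.0130)
  e−x'=0.3346;  (l²−L²−(e−x')²−y'²−z²)/2L = -0.2456
  θ2 = atan2(B,A) + arccos(C/0.5426) = 1.1342
φ3=240.0° → target in arm frame (0.1386, 0.2140)
  A cos θ + B sin θ = C:  -0.0586·cos θ + -0.4271·sin θ = 0.0166
  √(A²+B²)=0.4311;  θ3 = -1.7071+1.5324 ≈ -0.1748

θ₁ = -0.0876, θ₂ = 1.1342, θ₃ = -0.1748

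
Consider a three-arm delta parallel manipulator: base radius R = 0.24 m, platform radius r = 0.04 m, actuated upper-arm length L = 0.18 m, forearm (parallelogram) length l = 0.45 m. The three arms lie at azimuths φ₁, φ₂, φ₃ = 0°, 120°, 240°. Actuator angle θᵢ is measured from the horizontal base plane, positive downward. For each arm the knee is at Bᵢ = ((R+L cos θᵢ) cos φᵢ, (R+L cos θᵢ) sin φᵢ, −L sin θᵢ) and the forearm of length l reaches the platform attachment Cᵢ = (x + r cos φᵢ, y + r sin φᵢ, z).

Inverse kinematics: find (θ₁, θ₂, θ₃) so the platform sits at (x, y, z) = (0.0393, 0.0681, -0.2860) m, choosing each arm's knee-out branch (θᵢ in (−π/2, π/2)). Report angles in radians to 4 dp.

θ₁ = 0.0001, θ₂ = -0.0001, θ₃ = 0.6980

arm 1 (φ=0.0°): x'=0.0393, y'=0.0681
  A cos θ + B sin θ = C:  0.1607·cos θ + -0.2860·sin θ = 0.1607
  √(A²+B²)=0.3281;  θ1 = -1.0589+1.0590 ≈ 0.0001
rotate P by −φ2: (0.0393, -0.0681, -0.2860)
  A=0.1607, B=-0.2860, C=(l²−L²−A²−y'²−z²)/(2L)=0.1607
  θ2 = atan2(B,A) + arccos(C/0.3280) = -0.0001
φ3=240.0° → target in arm frame (-0.0786, 0.0000)
  A cos θ + B sin θ = C:  0.2786·cos θ + -0.2860·sin θ = 0.0296
  γ=atan2(-0.2860,0.2786)=-0.7985;  ψ=arccos(0.0742)=1.4965;  θ3=γ+ψ≈0.6980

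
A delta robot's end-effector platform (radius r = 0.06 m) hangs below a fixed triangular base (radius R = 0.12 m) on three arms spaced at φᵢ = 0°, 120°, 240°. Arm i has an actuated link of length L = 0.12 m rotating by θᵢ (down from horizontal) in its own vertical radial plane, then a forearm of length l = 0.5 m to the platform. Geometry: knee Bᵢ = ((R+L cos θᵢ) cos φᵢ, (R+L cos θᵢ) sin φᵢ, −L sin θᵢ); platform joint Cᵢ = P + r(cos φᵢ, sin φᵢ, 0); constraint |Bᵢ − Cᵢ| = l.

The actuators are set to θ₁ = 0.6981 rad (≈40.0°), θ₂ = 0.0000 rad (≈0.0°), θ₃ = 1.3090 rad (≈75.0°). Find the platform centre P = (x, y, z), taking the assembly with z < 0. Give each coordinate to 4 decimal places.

(0.0084, 0.2608, -0.4789)

φ1=0.0°: virtual centre (0.1519, 0.0000, -0.0771), radius l
centre 2 = (0.1800·cos120.0°, 0.1800·sin120.0°, 0.0000) = (-0.0900, 0.1559, 0.0000)
φ3=240.0°: virtual centre (-0.0455, -0.0789, -0.1159), radius l
subtract pairs → two planes through P
[-0.4839 0.3118 0.1543]·P = 0.0034;  [-0.3949 -0.1577 -0.0776]·P = -0.0073
Cramer: x(z) = 0.0088+0.0007z;  y(z) = 0.0244-0.4936z
into |P−centre ₁|² = l²: 1.2437z² + 0.1300z + -0.2230 = 0;  Δ = 1.1260;  z = -0.4789 or 0.3744 → z<0 root = -0.4789
x = 0.0084, y = 0.2608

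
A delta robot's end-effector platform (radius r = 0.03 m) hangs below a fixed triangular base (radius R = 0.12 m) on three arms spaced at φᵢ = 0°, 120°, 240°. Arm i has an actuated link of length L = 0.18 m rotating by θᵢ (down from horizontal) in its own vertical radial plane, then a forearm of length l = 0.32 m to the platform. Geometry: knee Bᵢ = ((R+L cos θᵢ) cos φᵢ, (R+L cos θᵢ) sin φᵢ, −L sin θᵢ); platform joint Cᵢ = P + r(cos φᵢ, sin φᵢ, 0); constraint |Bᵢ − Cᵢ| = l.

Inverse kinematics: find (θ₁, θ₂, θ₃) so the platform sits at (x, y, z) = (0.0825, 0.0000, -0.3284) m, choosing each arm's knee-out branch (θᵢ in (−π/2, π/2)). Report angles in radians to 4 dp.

θ₁ = 0.3491, θ₂ = 0.8725, θ₃ = 0.8725

φ1=0.0° → target in arm frame (0.0825, 0.0000)
  A cos θ + B sin θ = C:  0.0075·cos θ + -0.3284·sin θ = -0.1053
  γ=atan2(-0.3284,0.0075)=-1.5480;  ψ=arccos(-0.3205)=1.8971;  θ1=γ+ψ≈0.3491
φ2=120.0° → target in arm frame (-0.0412, -0.0714)
  A=0.1312, B=-0.3284, C=(l²−L²−A²−y'²−z²)/(2L)=-0.1672
  θ2 = atan2(B,A) + arccos(C/0.3537) = 0.8725
φ3=240.0° → target in arm frame (-0.0413, 0.0714)
  A=0.1313, B=-0.3284, C=(l²−L²−A²−y'²−z²)/(2L)=-0.1672
  γ=atan2(-0.3284,0.1313)=-1.1906;  ψ=arccos(-0.4727)=2.0631;  θ3=γ+ψ≈0.8725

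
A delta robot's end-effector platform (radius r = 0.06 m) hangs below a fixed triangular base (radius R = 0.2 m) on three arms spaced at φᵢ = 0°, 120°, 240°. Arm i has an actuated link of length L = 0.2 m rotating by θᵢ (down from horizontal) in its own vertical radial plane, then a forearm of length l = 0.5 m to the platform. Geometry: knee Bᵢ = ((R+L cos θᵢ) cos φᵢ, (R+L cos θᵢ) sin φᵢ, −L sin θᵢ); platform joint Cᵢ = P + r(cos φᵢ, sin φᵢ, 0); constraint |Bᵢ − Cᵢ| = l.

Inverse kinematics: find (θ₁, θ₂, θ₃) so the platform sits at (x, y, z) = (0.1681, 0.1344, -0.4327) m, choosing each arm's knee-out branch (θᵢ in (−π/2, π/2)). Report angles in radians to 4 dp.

arm 1 (φ=0.0°): x'=0.1681, y'=0.1344
  A=-0.0281, B=-0.4327, C=(l²−L²−A²−y'²−z²)/(2L)=0.0098
  θ1 = atan2(B,A) + arccos(C/0.4336) = -0.0874
φ2=120.0° → target in arm frame (0.0323, -0.2128)
  e−x'=0.1077;  (l²−L²−(e−x')²−y'²−z²)/2L = -0.0852
  θ2 = atan2(B,A) + arccos(C/0.4459) = 0.4362
arm 3 (φ=240.0°): x'=-0.2004, y'=0.0784
  A=0.3404, B=-0.4327, C=(l²−L²−A²−y'²−z²)/(2L)=-0.2482
  √(A²+B²)=0.5506;  θ3 = -0.9042+2.0384 ≈ 1.1343

θ₁ = -0.0874, θ₂ = 0.4362, θ₃ = 1.1343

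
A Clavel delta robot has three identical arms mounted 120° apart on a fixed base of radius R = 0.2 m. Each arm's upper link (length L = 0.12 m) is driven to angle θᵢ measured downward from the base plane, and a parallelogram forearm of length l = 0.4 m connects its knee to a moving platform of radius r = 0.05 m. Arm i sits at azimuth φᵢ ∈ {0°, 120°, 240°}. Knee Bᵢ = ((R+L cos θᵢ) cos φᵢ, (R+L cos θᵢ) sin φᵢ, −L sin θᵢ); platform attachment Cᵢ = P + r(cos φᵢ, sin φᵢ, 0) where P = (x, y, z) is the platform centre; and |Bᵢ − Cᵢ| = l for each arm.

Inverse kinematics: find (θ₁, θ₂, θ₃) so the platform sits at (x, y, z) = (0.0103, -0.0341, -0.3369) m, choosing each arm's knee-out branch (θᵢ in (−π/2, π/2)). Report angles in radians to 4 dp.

rotate P by −φ1: (0.0103, -0.0341, -0.3369)
  A cos θ + B sin θ = C:  0.1397·cos θ + -0.3369·sin θ = 0.0476
  γ=atan2(-0.3369,0.1397)=-1.1777;  ψ=arccos(0.1305)=1.4400;  θ1=γ+ψ≈0.2622
rotate P by −φ2: (-0.0347, 0.0081, -0.3369)
  A=0.1847, B=-0.3369, C=(l²−L²−A²−y'²−z²)/(2L)=-0.0086
  √(A²+B²)=0.3842;  θ2 = -1.0694+1.5933 ≈ 0.5239
arm 3 (φ=240.0°): x'=0.0244, y'=0.0260
  A=0.1256, B=-0.3369, C=(l²−L²−A²−y'²−z²)/(2L)=0.0652
  θ3 = atan2(B,A) + arccos(C/0.3596) = 0.1746

θ₁ = 0.2622, θ₂ = 0.5239, θ₃ = 0.1746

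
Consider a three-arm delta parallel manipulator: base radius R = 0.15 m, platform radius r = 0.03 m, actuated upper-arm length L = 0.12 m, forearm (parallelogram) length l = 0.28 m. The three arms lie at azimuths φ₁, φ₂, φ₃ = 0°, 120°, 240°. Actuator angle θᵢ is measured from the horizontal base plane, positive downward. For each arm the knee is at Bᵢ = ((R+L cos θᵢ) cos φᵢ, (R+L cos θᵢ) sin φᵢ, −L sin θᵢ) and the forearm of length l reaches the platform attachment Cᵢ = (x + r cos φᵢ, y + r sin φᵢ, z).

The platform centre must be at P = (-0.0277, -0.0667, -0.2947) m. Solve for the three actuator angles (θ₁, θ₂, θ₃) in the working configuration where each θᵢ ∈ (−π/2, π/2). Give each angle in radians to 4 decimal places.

rotate P by −φ1: (-0.0277, -0.0667, -0.2947)
  e−x'=0.1477;  (l²−L²−(e−x')²−y'²−z²)/2L = -0.2046
  γ=atan2(-0.2947,0.1477)=-1.1062;  ψ=arccos(-0.6208)=2.2405;  θ1=γ+ψ≈1.1343
arm 2 (φ=120.0°): x'=-0.0439, y'=0.0573
  e−x'=0.1639;  (l²−L²−(e−x')²−y'²−z²)/2L = -0.2208
  γ=atan2(-0.2947,0.1639)=-1.0632;  ψ=arccos(-0.6549)=2.2849;  θ2=γ+ψ≈1.2217
φ3=240.0° → target in arm frame (0.0716, 0.0094)
  A cos θ + B sin θ = C:  0.0484·cos θ + -0.2947·sin θ = -0.1053
  θ3 = atan2(B,A) + arccos(C/0.2986) = 0.5231

θ₁ = 1.1343, θ₂ = 1.2217, θ₃ = 0.5231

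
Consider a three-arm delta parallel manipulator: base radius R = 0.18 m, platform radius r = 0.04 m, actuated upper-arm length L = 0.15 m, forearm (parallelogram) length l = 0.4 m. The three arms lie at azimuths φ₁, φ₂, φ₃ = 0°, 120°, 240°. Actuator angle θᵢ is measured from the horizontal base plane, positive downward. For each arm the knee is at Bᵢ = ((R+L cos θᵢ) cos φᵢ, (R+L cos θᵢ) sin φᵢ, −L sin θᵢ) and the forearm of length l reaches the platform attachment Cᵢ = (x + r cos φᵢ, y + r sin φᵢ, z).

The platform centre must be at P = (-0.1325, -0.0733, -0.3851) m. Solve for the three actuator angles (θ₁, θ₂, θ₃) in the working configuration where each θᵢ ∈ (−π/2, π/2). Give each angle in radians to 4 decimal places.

φ1=0.0° → target in arm frame (-0.1325, -0.0733)
  e−x'=0.2725;  (l²−L²−(e−x')²−y'²−z²)/2L = -0.3014
  γ=atan2(-0.3851,0.2725)=-0.9550;  ψ=arccos(-0.6390)=2.2639;  θ1=γ+ψ≈1.3090
arm 2 (φ=120.0°): x'=0.0028, y'=0.1514
  A=0.1372, B=-0.3851, C=(l²−L²−A²−y'²−z²)/(2L)=-0.1752
  γ=atan2(-0.3851,0.1372)=-1.2285;  ψ=arccos(-0.4285)=2.0136;  θ2=γ+ψ≈0.7852
arm 3 (φ=240.0°): x'=0.1297, y'=-0.0781
  e−x'=0.0103;  (l²−L²−(e−x')²−y'²−z²)/2L = -0.0567
  γ=atan2(-0.3851,0.0103)=-1.5441;  ψ=arccos(-0.1472)=1.7185;  θ3=γ+ψ≈0.1744

θ₁ = 1.3090, θ₂ = 0.7852, θ₃ = 0.1744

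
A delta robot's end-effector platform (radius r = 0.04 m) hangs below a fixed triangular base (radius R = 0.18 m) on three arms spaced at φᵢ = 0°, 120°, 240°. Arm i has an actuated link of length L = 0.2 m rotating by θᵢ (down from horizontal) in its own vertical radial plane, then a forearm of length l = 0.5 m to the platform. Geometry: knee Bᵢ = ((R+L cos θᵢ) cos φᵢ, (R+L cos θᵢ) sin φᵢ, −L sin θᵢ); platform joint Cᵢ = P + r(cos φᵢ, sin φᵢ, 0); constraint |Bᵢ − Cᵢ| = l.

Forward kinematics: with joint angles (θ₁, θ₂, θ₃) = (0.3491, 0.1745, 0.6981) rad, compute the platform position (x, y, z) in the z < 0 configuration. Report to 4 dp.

(0.0195, 0.0896, -0.4516)

arm 1 at φ=0.0°: (R−r)+L cos θ1 = 0.3279;  O1 = (0.3279, 0.0000, -0.0684)
arm 2 at φ=120.0°: (R−r)+L cos θ2 = 0.3370;  O2 = (-0.1685, 0.2918, -0.0347)
arm 3 at φ=240.0°: (R−r)+L cos θ3 = 0.2932;  O3 = (-0.1466, -0.2539, -0.1286)
eliminate P² terms by subtracting sphere 1 from 2 and 3
plane₁₂: -0.9928x+0.5836y+0.0674z = 0.0025
Cramer: x(z) = 0.0041-0.0340z;  y(z) = 0.0114-0.1733z
into |P−O₁|² = l²: 1.0312z² + 0.1549z + -0.1404 = 0;  Δ = 0.6029;  z = -0.4516 or 0.3014 → z<0 root = -0.4516
x = 0.0195, y = 0.0896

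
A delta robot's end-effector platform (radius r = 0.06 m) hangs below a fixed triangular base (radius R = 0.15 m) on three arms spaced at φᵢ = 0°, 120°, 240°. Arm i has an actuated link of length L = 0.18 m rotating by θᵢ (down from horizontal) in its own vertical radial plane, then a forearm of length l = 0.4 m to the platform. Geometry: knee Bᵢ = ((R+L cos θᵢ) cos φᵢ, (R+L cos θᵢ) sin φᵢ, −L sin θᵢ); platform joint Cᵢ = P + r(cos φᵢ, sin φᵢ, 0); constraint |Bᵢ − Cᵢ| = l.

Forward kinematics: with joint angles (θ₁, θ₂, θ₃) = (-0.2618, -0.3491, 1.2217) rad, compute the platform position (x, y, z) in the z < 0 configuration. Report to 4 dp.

centre 1 = (0.2639·cos0.0°, 0.2639·sin0.0°, 0.0466) = (0.2639, 0.0000, 0.0466)
centre 2 = (0.2591·cos120.0°, 0.2591·sin120.0°, 0.0616) = (-0.1296, 0.2244, 0.0616)
φ3=240.0°: virtual centre (-0.0758, -0.1313, -0.1691), radius l
|centre ₂|²−|centre ₁|² = -0.0009;  |centre ₃|²−|centre ₁|² = -0.0202
linear system: -0.7869x+0.4488y = -0.0009−0.0300z; -0.6793x+-0.2625y = -0.0202−-0.4315z
det = 0.5115;  x = 0.0182+-0.3632z,  y = 0.0300+-0.7036z
quadratic in z: (1.6270)z²+(0.0432)z+(-0.0966)=0, √Δ=0.7939 → z ∈ {-0.2572, 0.2307}; z = -0.2572 (taking z<0)
x = 0.1116, y = 0.2110

(0.1116, 0.2110, -0.2572)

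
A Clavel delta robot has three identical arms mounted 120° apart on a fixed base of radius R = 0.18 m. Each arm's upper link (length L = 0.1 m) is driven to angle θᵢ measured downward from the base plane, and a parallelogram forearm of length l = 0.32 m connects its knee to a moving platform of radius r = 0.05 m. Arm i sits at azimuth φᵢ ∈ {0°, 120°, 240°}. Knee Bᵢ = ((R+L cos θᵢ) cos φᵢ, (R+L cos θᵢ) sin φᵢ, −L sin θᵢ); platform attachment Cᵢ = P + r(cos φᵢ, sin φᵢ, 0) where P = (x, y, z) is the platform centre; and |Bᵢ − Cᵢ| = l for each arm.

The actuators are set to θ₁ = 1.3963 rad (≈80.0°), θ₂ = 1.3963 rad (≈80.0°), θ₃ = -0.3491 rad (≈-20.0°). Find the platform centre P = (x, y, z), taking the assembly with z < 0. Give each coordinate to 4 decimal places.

φ1=0.0°: virtual centre (0.1474, 0.0000, -0.0985), radius l
centre 2 = (0.1474·cos120.0°, 0.1474·sin120.0°, -0.0985) = (-0.0737, 0.1276, -0.0985)
arm 3 at φ=240.0°: e+L cos θ3 = 0.2240;  centre 3 = (-0.1120, -0.1940, 0.0342)
|centre ₂|²−|centre ₁|² = 0.0000;  |centre ₃|²−|centre ₁|² = 0.0199
plane₁₂: -0.4421x+0.2552y+0.0000z = 0.0000
Cramer: x(z) = -0.0167+0.2229z;  y(z) = -0.0290+0.3861z
quadratic in z: (1.1987)z²+(0.1014)z+(-0.0649)=0, √Δ=0.5671 → z ∈ {-0.2789, 0.1942}; z = -0.2789 (taking z<0)
x = -0.0789, y = -0.1366

(-0.0789, -0.1366, -0.2789)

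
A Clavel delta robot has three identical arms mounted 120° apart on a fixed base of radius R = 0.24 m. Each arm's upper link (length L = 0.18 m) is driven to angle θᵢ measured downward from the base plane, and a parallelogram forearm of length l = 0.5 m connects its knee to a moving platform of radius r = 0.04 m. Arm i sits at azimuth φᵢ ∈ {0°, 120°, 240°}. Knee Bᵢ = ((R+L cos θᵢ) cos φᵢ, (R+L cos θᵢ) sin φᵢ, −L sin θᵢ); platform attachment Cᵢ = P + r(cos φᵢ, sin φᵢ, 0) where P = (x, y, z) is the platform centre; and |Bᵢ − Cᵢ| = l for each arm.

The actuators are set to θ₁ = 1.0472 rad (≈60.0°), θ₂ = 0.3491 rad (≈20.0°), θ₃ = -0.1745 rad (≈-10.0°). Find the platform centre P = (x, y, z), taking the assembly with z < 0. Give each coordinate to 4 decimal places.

arm 1 at φ=0.0°: (R−r)+L cos θ1 = 0.2900;  O1 = (0.2900, 0.0000, -0.1559)
arm 2 at φ=120.0°: (R−r)+L cos θ2 = 0.3691;  O2 = (-0.1846, 0.3197, -0.0616)
arm 3 at φ=240.0°: (R−r)+L cos θ3 = 0.3773;  O3 = (-0.1886, -0.3267, 0.0313)
|O₂|²−|O₁|² = 0.0317;  |O₃|²−|O₁|² = 0.0349
plane₁₂: -0.9491x+0.6394y+0.1886z = 0.0317
det = 1.2323;  x = -0.0349+0.2942z,  y = -0.0023+0.1417z
into |P−O₁|² = l²: 1.1067z² + 0.1199z + -0.1201 = 0;  Δ = 0.5462;  z = -0.3881 or 0.2797 → z<0 root = -0.3881
x = -0.1491, y = -0.0573

(-0.1491, -0.0573, -0.3881)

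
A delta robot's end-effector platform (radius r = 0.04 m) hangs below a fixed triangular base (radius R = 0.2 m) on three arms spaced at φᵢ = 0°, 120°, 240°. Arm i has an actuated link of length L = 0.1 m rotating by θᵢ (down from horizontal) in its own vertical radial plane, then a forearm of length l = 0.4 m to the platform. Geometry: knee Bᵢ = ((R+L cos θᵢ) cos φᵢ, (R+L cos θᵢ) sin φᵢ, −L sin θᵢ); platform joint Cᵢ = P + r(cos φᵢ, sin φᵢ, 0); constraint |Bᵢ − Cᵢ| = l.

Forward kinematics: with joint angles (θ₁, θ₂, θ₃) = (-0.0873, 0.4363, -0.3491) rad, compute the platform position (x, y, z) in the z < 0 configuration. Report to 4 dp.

φ1=0.0°: virtual centre (0.2596, 0.0000, 0.0087), radius l
arm 2 at φ=120.0°: ρ2 = 0.2506;  O2 = (-0.1253, 0.2171, -0.0423)
O3 = (0.2540·cos240.0°, 0.2540·sin240.0°, 0.0342) = (-0.1270, -0.2199, 0.0342)
eliminate P² terms by subtracting sphere 1 from 2 and 3
linear system: -0.7699x+0.4341y = -0.0029−-0.1020z; -0.7732x+-0.4399y = -0.0018−0.0510z
Cramer: x(z) = 0.0030-0.0337z;  y(z) = -0.0012+0.1751z
into |P−O₁|² = l²: 1.0318z² + -0.0006z + -0.0941 = 0;  Δ = 0.3883;  z = -0.3017 or 0.3023 → z<0 root = -0.3017
x = 0.0132, y = -0.0541

(0.0132, -0.0541, -0.3017)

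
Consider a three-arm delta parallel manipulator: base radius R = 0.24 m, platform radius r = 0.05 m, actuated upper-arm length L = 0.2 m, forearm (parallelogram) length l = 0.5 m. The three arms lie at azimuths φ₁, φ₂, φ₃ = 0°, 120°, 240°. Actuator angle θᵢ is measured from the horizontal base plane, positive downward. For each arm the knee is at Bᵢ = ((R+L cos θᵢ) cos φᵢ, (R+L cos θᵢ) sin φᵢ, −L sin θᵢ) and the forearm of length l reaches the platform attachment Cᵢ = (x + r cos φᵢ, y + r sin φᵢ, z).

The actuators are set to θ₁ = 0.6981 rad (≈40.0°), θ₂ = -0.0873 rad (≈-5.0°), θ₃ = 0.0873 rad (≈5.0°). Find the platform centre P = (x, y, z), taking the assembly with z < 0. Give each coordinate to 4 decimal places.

(-0.1015, 0.0184, -0.3564)

φ1=0.0°: virtual centre (0.3432, 0.0000, -0.1286), radius l
centre 2 = (0.3892·cos120.0°, 0.3892·sin120.0°, 0.0174) = (-0.1946, 0.3371, 0.0174)
φ3=240.0°: virtual centre (-0.1946, -0.3371, -0.0174), radius l
subtract pairs → two planes through P
plane₁₂: -1.0757x+0.6742y+0.2920z = 0.0175
det = 1.4504;  x = -0.0163+0.2390z,  y = 0.0000+-0.0517z
into |P−centre ₁|² = l²: 1.0598z² + 0.0853z + -0.1043 = 0;  Δ = 0.4492;  z = -0.3564 or 0.2760 → z<0 root = -0.3564
x = -0.1015, y = 0.0184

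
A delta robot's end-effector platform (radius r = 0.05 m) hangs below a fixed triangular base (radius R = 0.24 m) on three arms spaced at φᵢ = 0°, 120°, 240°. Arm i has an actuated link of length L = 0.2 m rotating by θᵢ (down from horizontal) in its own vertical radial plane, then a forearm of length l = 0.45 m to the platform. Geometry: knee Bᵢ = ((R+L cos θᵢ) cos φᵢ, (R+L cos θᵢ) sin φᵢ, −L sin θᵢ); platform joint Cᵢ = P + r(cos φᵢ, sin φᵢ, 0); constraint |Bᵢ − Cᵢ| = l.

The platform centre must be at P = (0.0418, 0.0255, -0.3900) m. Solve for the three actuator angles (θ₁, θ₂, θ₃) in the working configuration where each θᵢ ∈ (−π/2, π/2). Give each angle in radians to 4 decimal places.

φ1=0.0° → target in arm frame (0.0418, 0.0255)
  A=0.1482, B=-0.3900, C=(l²−L²−A²−y'²−z²)/(2L)=-0.0305
  θ1 = atan2(B,A) + arccos(C/0.4172) = 0.4364
φ2=120.0° → target in arm frame (0.0012, -0.0489)
  e−x'=0.1888;  (l²−L²−(e−x')²−y'²−z²)/2L = -0.0691
  √(A²+B²)=0.4333;  θ2 = -1.1199+1.7310 ≈ 0.6111
rotate P by −φ3: (-0.0430, 0.0234, -0.3900)
  A cos θ + B sin θ = C:  0.2330·cos θ + -0.3900·sin θ = -0.1111
  γ=atan2(-0.3900,0.2330)=-1.0323;  ψ=arccos(-0.2445)=1.8178;  θ3=γ+ψ≈0.7855

θ₁ = 0.4364, θ₂ = 0.6111, θ₃ = 0.7855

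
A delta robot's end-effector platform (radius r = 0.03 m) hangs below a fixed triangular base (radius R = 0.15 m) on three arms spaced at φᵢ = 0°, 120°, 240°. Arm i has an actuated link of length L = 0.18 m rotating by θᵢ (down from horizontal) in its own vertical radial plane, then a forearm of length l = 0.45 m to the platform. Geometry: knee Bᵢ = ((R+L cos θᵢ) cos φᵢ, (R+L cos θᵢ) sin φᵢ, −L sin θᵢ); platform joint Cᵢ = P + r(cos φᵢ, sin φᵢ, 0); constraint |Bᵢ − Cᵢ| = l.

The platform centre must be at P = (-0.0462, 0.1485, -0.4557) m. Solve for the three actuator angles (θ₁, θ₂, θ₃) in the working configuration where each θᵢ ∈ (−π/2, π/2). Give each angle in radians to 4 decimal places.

θ₁ = 0.8728, θ₂ = 0.1746, θ₃ = 1.0471

φ1=0.0° → target in arm frame (-0.0462, 0.1485)
  A=0.1662, B=-0.4557, C=(l²−L²−A²−y'²−z²)/(2L)=-0.2423
  θ1 = atan2(B,A) + arccos(C/0.4851) = 0.8728
φ2=120.0° → target in arm frame (0.1517, -0.0342)
  A cos θ + B sin θ = C:  -0.0317·cos θ + -0.4557·sin θ = -0.1104
  γ=atan2(-0.4557,-0.0317)=-1.6403;  ψ=arccos(-0.2417)=1.8149;  θ2=γ+ψ≈0.1746
arm 3 (φ=240.0°): x'=-0.1055, y'=-0.1143
  e−x'=0.2255;  (l²−L²−(e−x')²−y'²−z²)/2L = -0.2819
  √(A²+B²)=0.5084;  θ3 = -1.1113+2.1584 ≈ 1.0471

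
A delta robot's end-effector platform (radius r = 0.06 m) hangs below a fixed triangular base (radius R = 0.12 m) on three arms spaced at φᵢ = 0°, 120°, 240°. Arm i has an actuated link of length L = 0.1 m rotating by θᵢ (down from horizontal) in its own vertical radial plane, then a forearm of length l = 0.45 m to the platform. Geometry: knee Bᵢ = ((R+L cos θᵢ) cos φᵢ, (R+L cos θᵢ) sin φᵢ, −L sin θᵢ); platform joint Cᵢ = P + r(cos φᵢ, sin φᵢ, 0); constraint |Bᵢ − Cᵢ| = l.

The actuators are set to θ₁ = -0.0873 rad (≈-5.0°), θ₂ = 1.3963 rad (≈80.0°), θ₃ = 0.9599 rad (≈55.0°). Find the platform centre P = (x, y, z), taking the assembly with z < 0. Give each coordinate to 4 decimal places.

arm 1 at φ=0.0°: e+L cos θ1 = 0.1596;  S1 = (0.1596, 0.0000, 0.0087)
φ2=120.0°: virtual centre (-0.0387, 0.0670, -0.0985), radius l
S3 = (0.1174·cos240.0°, 0.1174·sin240.0°, -0.0819) = (-0.0587, -0.1016, -0.0819)
subtract pairs → two planes through P
[-0.3966 0.1340 -0.2144]·P = -0.0099;  [-0.4366 -0.2033 -0.1813]·P = -0.0051
det = 0.1391;  x = 0.0193+-0.4879z,  y = -0.0165+0.1561z
quadratic in z: (1.2624)z²+(0.1143)z+(-0.1825)=0, √Δ=0.9667 → z ∈ {-0.4281, 0.3376}; z = -0.4281 (taking z<0)
x = 0.2282, y = -0.0834

(0.2282, -0.0834, -0.4281)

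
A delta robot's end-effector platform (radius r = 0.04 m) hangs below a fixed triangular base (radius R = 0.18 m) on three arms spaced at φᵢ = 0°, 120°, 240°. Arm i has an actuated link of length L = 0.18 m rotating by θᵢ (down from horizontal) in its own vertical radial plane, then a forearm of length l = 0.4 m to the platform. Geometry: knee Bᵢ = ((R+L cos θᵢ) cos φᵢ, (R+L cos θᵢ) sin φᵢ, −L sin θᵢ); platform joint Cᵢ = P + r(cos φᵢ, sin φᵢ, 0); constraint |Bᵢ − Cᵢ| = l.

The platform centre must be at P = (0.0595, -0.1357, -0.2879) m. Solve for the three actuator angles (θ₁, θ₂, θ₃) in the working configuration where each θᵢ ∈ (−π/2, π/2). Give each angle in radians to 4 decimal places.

θ₁ = 0.0874, θ₂ = 1.0474, θ₃ = -0.0870

φ1=0.0° → target in arm frame (0.0595, -0.1357)
  e−x'=0.0805;  (l²−L²−(e−x')²−y'²−z²)/2L = 0.0551
  √(A²+B²)=0.2989;  θ1 = -1.2981+1.3856 ≈ 0.0874
φ2=120.0° → target in arm frame (-0.1473, 0.0163)
  A=0.2873, B=-0.2879, C=(l²−L²−A²−y'²−z²)/(2L)=-0.1058
  θ2 = atan2(B,A) + arccos(C/0.4067) = 1.0474
rotate P by −φ3: (0.0878, 0.1194, -0.2879)
  e−x'=0.0522;  (l²−L²−(e−x')²−y'²−z²)/2L = 0.0770
  γ=atan2(-0.2879,0.0522)=-1.3913;  ψ=arccos(0.2633)=1.3044;  θ3=γ+ψ≈-0.0870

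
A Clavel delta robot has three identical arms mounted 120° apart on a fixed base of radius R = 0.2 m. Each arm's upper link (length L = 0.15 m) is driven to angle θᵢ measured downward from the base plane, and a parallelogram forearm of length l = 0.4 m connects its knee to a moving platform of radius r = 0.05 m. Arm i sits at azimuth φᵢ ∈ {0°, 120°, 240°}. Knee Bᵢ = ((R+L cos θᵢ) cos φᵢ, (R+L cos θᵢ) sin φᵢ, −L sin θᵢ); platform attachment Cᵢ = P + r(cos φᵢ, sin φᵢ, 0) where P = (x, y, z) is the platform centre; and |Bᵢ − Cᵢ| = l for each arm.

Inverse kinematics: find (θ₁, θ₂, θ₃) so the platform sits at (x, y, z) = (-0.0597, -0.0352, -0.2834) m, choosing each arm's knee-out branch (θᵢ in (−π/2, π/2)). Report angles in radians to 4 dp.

θ₁ = 0.5236, θ₂ = 0.1751, θ₃ = -0.2617

arm 1 (φ=0.0°): x'=-0.0597, y'=-0.0352
  A cos θ + B sin θ = C:  0.2097·cos θ + -0.2834·sin θ = 0.0399
  √(A²+B²)=0.3525;  θ1 = -0.9338+1.4574 ≈ 0.5236
rotate P by −φ2: (-0.0006, 0.0693, -0.2834)
  A=0.1506, B=-0.2834, C=(l²−L²−A²−y'²−z²)/(2L)=0.0990
  θ2 = atan2(B,A) + arccos(C/0.3209) = 0.1751
arm 3 (φ=240.0°): x'=0.0603, y'=-0.0341
  e−x'=0.0897;  (l²−L²−(e−x')²−y'²−z²)/2L = 0.1599
  √(A²+B²)=0.2972;  θ3 = -1.2644+1.0027 ≈ -0.2617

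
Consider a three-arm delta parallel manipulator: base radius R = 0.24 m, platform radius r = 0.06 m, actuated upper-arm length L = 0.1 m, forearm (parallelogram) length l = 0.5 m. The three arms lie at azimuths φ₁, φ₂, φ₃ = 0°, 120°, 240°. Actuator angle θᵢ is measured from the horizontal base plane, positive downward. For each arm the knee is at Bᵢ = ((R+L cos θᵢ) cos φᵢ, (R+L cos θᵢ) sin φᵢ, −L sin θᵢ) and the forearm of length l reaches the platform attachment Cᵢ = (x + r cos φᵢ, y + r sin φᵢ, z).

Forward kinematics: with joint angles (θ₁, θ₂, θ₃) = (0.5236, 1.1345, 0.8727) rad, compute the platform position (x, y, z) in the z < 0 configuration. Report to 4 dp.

φ1=0.0°: virtual centre (0.2666, 0.0000, -0.0500), radius l
arm 2 at φ=120.0°: ρ2 = 0.2223;  centre 2 = (-0.1111, 0.1925, -0.0906)
φ3=240.0°: virtual centre (-0.1221, -0.2115, -0.0766), radius l
|centre ₂|²−|centre ₁|² = -0.0160;  |centre ₃|²−|centre ₁|² = -0.0080
linear system: -0.7555x+0.3850y = -0.0160−-0.0813z; -0.7775x+-0.4231y = -0.0080−-0.0532z
det = 0.6189;  x = 0.0159+-0.0886z,  y = -0.0102+0.0371z
into |P−centre ₁|² = l²: 1.0092z² + 0.1437z + -0.1845 = 0;  Δ = 0.7657;  z = -0.5047 or 0.3623 → z<0 root = -0.5047
x = 0.0607, y = -0.0290

(0.0607, -0.0290, -0.5047)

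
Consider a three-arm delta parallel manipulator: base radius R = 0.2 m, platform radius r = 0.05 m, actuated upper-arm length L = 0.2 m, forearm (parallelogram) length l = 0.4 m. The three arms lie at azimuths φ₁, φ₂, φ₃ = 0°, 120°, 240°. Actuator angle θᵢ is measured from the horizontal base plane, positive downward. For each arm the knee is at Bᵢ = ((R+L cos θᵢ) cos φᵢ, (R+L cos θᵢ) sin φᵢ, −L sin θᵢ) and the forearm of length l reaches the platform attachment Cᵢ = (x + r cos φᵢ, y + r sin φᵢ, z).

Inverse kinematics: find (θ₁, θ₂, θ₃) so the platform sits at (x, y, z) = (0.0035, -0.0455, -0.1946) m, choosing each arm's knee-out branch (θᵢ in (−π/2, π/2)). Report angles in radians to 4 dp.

arm 1 (φ=0.0°): x'=0.0035, y'=-0.0455
  e−x'=0.1465;  (l²−L²−(e−x')²−y'²−z²)/2L = 0.1465
  √(A²+B²)=0.2436;  θ1 = -0.9255+0.9255 ≈ 0.0000
φ2=120.0° → target in arm frame (-0.0412, 0.0197)
  A=0.1912, B=-0.1946, C=(l²−L²−A²−y'²−z²)/(2L)=0.1130
  √(A²+B²)=0.2728;  θ2 = -0.7943+1.1437 ≈ 0.3493
φ3=240.0° → target in arm frame (0.0377, 0.0258)
  e−x'=0.1123;  (l²−L²−(e−x')²−y'²−z²)/2L = 0.1721
  √(A²+B²)=0.2247;  θ3 = -1.0472+0.6983 ≈ -0.3490

θ₁ = 0.0000, θ₂ = 0.3493, θ₃ = -0.3490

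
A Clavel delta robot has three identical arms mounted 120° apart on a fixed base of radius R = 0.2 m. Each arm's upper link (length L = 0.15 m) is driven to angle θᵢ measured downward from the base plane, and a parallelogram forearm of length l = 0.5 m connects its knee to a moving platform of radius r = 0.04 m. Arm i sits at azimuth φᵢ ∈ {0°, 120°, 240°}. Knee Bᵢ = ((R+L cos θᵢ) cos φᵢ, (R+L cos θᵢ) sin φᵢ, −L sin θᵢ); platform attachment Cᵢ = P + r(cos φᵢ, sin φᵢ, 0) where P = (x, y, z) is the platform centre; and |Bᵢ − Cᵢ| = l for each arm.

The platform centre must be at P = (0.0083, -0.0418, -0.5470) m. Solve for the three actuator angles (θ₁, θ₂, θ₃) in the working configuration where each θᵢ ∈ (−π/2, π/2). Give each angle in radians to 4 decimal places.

θ₁ = 0.8728, θ₂ = 1.0470, θ₃ = 0.7852

arm 1 (φ=0.0°): x'=0.0083, y'=-0.0418
  A cos θ + B sin θ = C:  0.1517·cos θ + -0.5470·sin θ = -0.3216
  √(A²+B²)=0.5676;  θ1 = -1.3003+2.1730 ≈ 0.8728
φ2=120.0° → target in arm frame (-0.0403, 0.0137)
  A cos θ + B sin θ = C:  0.2003·cos θ + -0.5470·sin θ = -0.3735
  γ=atan2(-0.5470,0.2003)=-1.2197;  ψ=arccos(-0.6411)=2.2667;  θ2=γ+ψ≈1.0470
arm 3 (φ=240.0°): x'=0.0320, y'=0.0281
  e−x'=0.1280;  (l²−L²−(e−x')²−y'²−z²)/2L = -0.2962
  γ=atan2(-0.5470,0.1280)=-1.3410;  ψ=arccos(-0.5273)=2.1262;  θ3=γ+ψ≈0.7852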